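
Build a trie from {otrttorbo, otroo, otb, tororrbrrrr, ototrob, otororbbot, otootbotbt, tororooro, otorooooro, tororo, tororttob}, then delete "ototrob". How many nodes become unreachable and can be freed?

A node on "ototrob"'s path can go only if nothing else ends at it or branches off below it.
The suffix "trob" (4 nodes) is used only by "ototrob"; the node for "oto" still has the child "r", so pruning stops there.
Nodes removed: 4

4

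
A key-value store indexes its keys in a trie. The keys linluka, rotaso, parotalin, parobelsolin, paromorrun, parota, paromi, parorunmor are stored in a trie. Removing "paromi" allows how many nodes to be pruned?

1

After clearing the end-marker at "paromi", prune upward until reaching a node still needed by another word.
The suffix "i" (1 node) is used only by "paromi"; the node for "parom" still has the child "o", so pruning stops there.
Nodes removed: 1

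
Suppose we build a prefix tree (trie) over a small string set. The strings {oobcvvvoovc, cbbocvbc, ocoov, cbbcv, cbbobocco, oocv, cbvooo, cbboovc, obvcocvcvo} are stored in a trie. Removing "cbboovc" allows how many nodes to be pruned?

After clearing the end-marker at "cbboovc", prune upward until reaching a node still needed by another word.
The suffix "ovc" (3 nodes) is used only by "cbboovc"; the node for "cbbo" still has the child "c", so pruning stops there.
Nodes removed: 3

3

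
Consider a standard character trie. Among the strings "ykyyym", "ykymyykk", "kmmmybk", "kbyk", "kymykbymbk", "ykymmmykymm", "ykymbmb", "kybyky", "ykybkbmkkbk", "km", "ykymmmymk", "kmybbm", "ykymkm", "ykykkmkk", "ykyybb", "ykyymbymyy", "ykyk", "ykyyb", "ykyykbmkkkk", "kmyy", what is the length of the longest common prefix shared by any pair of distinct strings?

Look for the deepest trie node that still has at least two words in its subtree.
e.g. "ykymmmykymm" and "ykymmmymk" share the prefix "ykymmmy" of length 7; no pair shares a longer one.
Longest shared-prefix length: 7

7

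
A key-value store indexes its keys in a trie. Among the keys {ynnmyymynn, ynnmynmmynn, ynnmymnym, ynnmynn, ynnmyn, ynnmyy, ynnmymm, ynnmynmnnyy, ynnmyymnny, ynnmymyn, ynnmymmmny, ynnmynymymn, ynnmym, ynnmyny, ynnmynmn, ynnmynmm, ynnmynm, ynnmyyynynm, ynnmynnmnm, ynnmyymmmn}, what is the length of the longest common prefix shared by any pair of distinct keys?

8

Look for the deepest trie node that still has at least two words in its subtree.
e.g. "ynnmynmm" and "ynnmynmmynn" share the prefix "ynnmynmm" of length 8; no pair shares a longer one.
Longest shared-prefix length: 8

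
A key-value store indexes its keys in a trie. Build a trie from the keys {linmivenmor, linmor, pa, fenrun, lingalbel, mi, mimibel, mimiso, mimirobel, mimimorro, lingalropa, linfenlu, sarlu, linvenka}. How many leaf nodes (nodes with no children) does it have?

A leaf is a node with no children — equivalently, the end of a word that is not a proper prefix of any other stored word.
Those words: "fenrun", "linfenlu", "lingalbel", "lingalropa", "linmivenmor", "linmor", "linvenka", "mimibel", "mimimorro", "mimirobel", "mimiso", "pa", "sarlu"
Leaf count: 13

13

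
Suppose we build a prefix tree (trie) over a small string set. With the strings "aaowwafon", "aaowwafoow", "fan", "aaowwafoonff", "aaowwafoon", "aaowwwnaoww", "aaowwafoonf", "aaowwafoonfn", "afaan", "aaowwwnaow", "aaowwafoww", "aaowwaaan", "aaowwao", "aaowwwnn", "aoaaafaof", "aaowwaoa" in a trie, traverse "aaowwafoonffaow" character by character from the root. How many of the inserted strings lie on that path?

3

Traverse "aaowwafoonffaow" character by character; count nodes along the way that are marked as word ends.
Prefixes of the query that are stored words: "aaowwafoon", "aaowwafoonf", "aaowwafoonff"
Count: 3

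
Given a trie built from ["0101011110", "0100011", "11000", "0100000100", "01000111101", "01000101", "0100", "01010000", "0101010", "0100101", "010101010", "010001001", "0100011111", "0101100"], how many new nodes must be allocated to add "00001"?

4

"0" is already a path in the trie; the remaining "0001" must be added.
So 5 − 1 = 4 new nodes.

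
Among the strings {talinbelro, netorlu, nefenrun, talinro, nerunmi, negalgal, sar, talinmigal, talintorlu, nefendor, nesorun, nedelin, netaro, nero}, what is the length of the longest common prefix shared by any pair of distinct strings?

5

Equivalently: take the maximum, over all pairs, of their longest common prefix length.
"nefendor" and "nefenrun" agree on "nefen" (5 characters) before diverging; nothing deeper is shared.
Longest shared-prefix length: 5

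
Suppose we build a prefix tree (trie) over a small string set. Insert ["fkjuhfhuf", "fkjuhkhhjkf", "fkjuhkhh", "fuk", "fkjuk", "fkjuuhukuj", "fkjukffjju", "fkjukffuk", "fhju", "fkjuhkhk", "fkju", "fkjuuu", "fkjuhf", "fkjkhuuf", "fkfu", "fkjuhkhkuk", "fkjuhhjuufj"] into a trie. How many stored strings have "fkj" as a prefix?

14

Filter for entries beginning with "fkj":
Words under "fkj": fkjkhuuf, fkju, fkjuhf, fkjuhfhuf, fkjuhhjuufj, fkjuhkhh, fkjuhkhhjkf, fkjuhkhk, fkjuhkhkuk, fkjuk, fkjukffjju, fkjukffuk, fkjuuhukuj, fkjuuu
Count: 14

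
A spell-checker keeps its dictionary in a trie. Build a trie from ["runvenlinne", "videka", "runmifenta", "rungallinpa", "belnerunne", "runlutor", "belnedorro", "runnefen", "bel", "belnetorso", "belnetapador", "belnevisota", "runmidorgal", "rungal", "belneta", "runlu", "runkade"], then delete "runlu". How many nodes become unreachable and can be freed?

Walk "runlu" from the leaf back toward the root, removing each node that no remaining word uses.
Every node on "runlu" is still needed (e.g. by "runlutor"), so nothing is freed.
Nodes removed: 0

0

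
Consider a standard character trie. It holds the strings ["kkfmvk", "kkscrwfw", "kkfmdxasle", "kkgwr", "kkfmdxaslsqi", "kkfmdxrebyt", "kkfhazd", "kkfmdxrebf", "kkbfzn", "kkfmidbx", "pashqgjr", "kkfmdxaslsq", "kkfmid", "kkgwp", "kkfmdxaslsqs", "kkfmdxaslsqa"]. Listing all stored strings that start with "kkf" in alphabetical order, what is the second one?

DFS of the "kkf" subtree visits, in order: "kkfhazd", "kkfmdxasle", "kkfmdxaslsq", "kkfmdxaslsqa", "kkfmdxaslsqi", "kkfmdxaslsqs", "kkfmdxrebf", "kkfmdxrebyt", "kkfmid", "kkfmidbx", "kkfmvk"
The 2nd is kkfmdxasle.

kkfmdxasle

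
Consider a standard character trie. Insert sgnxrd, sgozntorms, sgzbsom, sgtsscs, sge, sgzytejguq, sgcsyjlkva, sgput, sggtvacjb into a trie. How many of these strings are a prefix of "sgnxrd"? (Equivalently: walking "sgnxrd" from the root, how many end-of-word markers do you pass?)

1

Traverse "sgnxrd" character by character; count nodes along the way that are marked as word ends.
Prefixes of the query that are stored words: "sgnxrd"
Count: 1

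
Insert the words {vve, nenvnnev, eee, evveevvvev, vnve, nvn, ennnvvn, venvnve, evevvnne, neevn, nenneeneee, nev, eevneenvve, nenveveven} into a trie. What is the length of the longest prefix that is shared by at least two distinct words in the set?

Equivalently: take the maximum, over all pairs, of their longest common prefix length.
e.g. "nenveveven" and "nenvnnev" share the prefix "nenv" of length 4; no pair shares a longer one.
Longest shared-prefix length: 4

4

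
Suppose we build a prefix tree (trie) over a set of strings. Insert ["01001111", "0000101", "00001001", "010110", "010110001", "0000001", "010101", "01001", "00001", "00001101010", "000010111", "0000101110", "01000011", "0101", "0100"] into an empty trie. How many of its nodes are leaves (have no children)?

8

A leaf is a node with no children — equivalently, the end of a word that is not a proper prefix of any other stored word.
Those words: "0000001", "00001001", "0000101110", "00001101010", "01000011", "01001111", "010101", "010110001"
Leaf count: 8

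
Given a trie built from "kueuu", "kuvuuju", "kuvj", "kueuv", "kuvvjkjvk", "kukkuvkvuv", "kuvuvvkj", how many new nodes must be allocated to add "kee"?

2

"k" is already a path in the trie; the remaining "ee" must be added.
So 3 − 1 = 2 new nodes.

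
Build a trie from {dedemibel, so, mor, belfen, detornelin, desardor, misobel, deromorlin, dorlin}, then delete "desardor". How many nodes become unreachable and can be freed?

A node on "desardor"'s path can go only if nothing else ends at it or branches off below it.
The suffix "sardor" (6 nodes) is used only by "desardor"; the node for "de" still has the child "d", so pruning stops there.
Nodes removed: 6

6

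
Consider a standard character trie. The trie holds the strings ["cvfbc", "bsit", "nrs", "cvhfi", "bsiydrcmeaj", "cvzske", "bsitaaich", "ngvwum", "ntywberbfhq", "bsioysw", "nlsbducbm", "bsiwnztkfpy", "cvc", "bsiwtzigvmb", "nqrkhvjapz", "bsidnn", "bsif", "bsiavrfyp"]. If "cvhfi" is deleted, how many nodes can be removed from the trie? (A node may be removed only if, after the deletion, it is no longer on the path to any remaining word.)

3

Walk "cvhfi" from the leaf back toward the root, removing each node that no remaining word uses.
The suffix "hfi" (3 nodes) is used only by "cvhfi"; the node for "cv" still has the child "f", so pruning stops there.
Nodes removed: 3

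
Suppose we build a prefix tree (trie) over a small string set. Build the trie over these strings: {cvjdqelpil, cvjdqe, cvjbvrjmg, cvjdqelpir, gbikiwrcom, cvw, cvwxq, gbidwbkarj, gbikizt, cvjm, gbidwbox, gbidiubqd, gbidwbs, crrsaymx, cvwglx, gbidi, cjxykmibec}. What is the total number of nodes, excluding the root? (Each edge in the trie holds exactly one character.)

67

Insert word by word; a character creates a node only if that edge doesn't already exist:
  "cvjdqelpil" → 10 new (c, v, j, d, q, e, l, p, i, l)
  "cvjdqe" → prefix "cvjdqe" already present; 0 new (none)
  "cvjbvrjmg" → prefix "cvj" already present; 6 new (b, v, r, j, m, g)
  "cvjdqelpir" → prefix "cvjdqelpi" already present; 1 new (r)
  "gbikiwrcom" → 10 new (g, b, i, k, i, w, r, c, o, m)
  "cvw" → prefix "cv" already present; 1 new (w)
  "cvwxq" → prefix "cvw" already present; 2 new (x, q)
  "gbidwbkarj" → prefix "gbi" already present; 7 new (d, w, b, k, a, r, j)
  "gbikizt" → prefix "gbiki" already present; 2 new (z, t)
  "cvjm" → prefix "cvj" already present; 1 new (m)
  "gbidwbox" → prefix "gbidwb" already present; 2 new (o, x)
  "gbidiubqd" → prefix "gbid" already present; 5 new (i, u, b, q, d)
  "gbidwbs" → prefix "gbidwb" already present; 1 new (s)
  "crrsaymx" → prefix "c" already present; 7 new (r, r, s, a, y, m, x)
  "cvwglx" → prefix "cvw" already present; 3 new (g, l, x)
  "gbidi" → prefix "gbidi" already present; 0 new (none)
  "cjxykmibec" → prefix "c" already present; 9 new (j, x, y, k, m, i, b, e, c)
Total nodes = 10 + 0 + 6 + 1 + 10 + 1 + 2 + 7 + 2 + 1 + 2 + 5 + 1 + 7 + 3 + 0 + 9 = 67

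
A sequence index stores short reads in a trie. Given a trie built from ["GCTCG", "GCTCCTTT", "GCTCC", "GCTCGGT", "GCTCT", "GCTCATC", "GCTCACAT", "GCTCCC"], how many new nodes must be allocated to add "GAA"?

The longest prefix of "GAA" already in the trie is "G" (length 1).
Each of the 2 remaining characters creates one node.

2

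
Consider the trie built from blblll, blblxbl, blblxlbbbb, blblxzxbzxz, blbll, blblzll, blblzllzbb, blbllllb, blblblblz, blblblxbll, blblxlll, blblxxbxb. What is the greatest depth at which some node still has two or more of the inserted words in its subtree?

7

Equivalently: take the maximum, over all pairs, of their longest common prefix length.
e.g. "blblzll" and "blblzllzbb" share the prefix "blblzll" of length 7; no pair shares a longer one.
Longest shared-prefix length: 7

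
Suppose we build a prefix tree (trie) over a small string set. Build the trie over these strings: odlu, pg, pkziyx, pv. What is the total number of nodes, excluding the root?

12

Count nodes per top-level branch (shared prefixes stored once):
  'o'-branch (odlu): 4 nodes
  'p'-branch (pg, pkziyx, pv): 8 nodes
Sum: 12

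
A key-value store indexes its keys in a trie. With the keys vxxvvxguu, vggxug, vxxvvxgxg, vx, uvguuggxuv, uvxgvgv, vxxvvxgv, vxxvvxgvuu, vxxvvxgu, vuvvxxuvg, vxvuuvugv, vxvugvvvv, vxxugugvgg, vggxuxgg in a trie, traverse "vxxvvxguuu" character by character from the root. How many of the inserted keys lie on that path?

3

Check each prefix of "vxxvvxguuu" against the stored set — each match is an end-marker on the path.
Prefixes of the query that are stored words: "vx", "vxxvvxgu", "vxxvvxguu"
Count: 3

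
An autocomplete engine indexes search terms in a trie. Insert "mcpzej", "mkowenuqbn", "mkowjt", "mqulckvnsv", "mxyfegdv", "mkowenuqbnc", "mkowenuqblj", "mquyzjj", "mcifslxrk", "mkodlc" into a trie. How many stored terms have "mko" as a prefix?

5

Walk to "mko"; the words in its subtree are exactly those with that prefix.
Matches: "mkodlc", "mkowenuqblj", "mkowenuqbn", "mkowenuqbnc", "mkowjt"
Count: 5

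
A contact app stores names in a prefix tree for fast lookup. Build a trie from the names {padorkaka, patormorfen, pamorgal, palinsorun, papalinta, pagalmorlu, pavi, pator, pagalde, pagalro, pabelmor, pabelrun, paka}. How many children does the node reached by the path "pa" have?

9

Walk "pa" from the root, arriving at one node.
Characters that immediately follow "pa" among the stored strings: {b, d, g, k, l, m, p, t, v}.
That node has 9 child edges.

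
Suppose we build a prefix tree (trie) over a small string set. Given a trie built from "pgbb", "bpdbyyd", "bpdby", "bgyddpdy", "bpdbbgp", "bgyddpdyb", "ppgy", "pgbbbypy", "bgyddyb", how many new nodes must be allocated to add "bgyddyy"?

1

The longest prefix of "bgyddyy" already in the trie is "bgyddy" (length 6).
Each of the 1 remaining characters creates one node.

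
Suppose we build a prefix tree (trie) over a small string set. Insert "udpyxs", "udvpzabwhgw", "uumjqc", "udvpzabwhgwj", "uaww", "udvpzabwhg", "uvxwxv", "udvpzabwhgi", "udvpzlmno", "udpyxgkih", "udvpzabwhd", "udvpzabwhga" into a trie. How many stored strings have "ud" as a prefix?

Filter for entries beginning with "ud":
Words under "ud": udpyxgkih, udpyxs, udvpzabwhd, udvpzabwhg, udvpzabwhga, udvpzabwhgi, udvpzabwhgw, udvpzabwhgwj, udvpzlmno
Count: 9

9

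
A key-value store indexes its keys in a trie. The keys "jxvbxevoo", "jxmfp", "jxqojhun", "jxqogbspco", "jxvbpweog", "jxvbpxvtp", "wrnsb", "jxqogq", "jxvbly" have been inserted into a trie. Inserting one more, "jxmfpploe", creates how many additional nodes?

"jxmfp" is already a path in the trie; the remaining "ploe" must be added.
Each of the 4 remaining characters creates one node.

4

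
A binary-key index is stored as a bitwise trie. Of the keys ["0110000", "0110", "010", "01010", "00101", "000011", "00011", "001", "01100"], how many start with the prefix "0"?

Traverse to the node for "0", then collect every word in that subtree.
Words under "0": 000011, 00011, 001, 00101, 010, 01010, 0110, 01100, 0110000
Count: 9

9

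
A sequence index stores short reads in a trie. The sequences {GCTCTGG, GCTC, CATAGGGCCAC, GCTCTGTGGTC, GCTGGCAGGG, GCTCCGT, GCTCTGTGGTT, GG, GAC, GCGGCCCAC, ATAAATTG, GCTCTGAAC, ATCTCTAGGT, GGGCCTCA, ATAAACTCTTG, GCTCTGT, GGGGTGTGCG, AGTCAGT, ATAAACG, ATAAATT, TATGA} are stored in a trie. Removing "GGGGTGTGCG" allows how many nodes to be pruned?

7

After clearing the end-marker at "GGGGTGTGCG", prune upward until reaching a node still needed by another word.
The suffix "GTGTGCG" (7 nodes) is used only by "GGGGTGTGCG"; the node for "GGG" still has the child "C", so pruning stops there.
Nodes removed: 7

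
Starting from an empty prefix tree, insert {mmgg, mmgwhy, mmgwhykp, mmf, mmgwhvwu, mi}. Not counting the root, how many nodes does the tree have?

14

For each word, the new-node count is its length minus the longest prefix already in the trie:
  "mmgg" → 4 new (m, m, g, g)
  "mmgwhy" → prefix "mmg" already present; 3 new (w, h, y)
  "mmgwhykp" → prefix "mmgwhy" already present; 2 new (k, p)
  "mmf" → prefix "mm" already present; 1 new (f)
  "mmgwhvwu" → prefix "mmgwh" already present; 3 new (v, w, u)
  "mi" → prefix "m" already present; 1 new (i)
Total nodes = 4 + 3 + 2 + 1 + 3 + 1 = 14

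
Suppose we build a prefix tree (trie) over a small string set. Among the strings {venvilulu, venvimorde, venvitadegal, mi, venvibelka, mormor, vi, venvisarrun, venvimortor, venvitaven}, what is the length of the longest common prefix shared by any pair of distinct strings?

8

Equivalently: take the maximum, over all pairs, of their longest common prefix length.
e.g. "venvimorde" and "venvimortor" share the prefix "venvimor" of length 8; no pair shares a longer one.
Longest shared-prefix length: 8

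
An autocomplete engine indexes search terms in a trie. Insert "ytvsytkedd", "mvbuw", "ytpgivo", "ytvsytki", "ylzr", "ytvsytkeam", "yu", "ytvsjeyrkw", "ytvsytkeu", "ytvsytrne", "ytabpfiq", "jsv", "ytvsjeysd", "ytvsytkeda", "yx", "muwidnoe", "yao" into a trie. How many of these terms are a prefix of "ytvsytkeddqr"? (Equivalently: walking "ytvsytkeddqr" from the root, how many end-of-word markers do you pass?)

1

Traverse "ytvsytkeddqr" character by character; count nodes along the way that are marked as word ends.
Prefixes of the query that are stored words: "ytvsytkedd"
Count: 1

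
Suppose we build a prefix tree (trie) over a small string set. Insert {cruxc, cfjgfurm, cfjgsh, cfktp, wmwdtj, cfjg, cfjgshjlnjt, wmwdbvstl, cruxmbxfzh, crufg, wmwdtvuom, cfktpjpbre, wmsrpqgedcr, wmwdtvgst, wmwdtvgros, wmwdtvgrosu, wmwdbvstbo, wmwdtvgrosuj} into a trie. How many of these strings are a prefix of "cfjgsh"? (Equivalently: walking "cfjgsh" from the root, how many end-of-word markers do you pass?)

2

Check each prefix of "cfjgsh" against the stored set — each match is an end-marker on the path.
Prefixes of the query that are stored words: "cfjg", "cfjgsh"
Count: 2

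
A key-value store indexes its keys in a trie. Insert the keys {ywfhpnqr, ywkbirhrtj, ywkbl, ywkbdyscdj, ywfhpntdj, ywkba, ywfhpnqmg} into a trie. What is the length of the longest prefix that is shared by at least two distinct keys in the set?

Look for the deepest trie node that still has at least two words in its subtree.
"ywfhpnqmg" and "ywfhpnqr" agree on "ywfhpnq" (7 characters) before diverging; nothing deeper is shared.
Longest shared-prefix length: 7

7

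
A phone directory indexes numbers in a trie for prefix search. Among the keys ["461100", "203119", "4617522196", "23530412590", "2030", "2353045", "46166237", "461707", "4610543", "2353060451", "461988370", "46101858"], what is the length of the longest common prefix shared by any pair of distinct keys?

The deepest shared node is where two words last agree before diverging.
e.g. "23530412590" and "2353045" share the prefix "235304" of length 6; no pair shares a longer one.
Longest shared-prefix length: 6

6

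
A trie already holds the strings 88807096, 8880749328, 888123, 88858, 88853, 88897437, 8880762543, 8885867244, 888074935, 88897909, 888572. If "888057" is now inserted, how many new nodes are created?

2

"8880" is already a path in the trie; the remaining "57" must be added.
Each of the 2 remaining characters creates one node.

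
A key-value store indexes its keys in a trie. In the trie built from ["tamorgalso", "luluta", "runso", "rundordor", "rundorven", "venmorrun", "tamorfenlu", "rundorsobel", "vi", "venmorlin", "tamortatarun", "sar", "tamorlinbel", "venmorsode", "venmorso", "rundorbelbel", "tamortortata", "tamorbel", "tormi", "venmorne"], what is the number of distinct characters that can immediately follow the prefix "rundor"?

The children of the "rundor" node are the distinct next characters among strings starting with "rundor".
Characters that immediately follow "rundor" among the stored strings: {b, d, s, v}.
That node has 4 child edges.

4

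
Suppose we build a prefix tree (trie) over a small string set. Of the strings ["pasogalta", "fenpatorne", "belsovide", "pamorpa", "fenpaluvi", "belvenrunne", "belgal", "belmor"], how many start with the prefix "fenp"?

2

Traverse to the node for "fenp", then collect every word in that subtree.
Matches: "fenpaluvi", "fenpatorne"
Count: 2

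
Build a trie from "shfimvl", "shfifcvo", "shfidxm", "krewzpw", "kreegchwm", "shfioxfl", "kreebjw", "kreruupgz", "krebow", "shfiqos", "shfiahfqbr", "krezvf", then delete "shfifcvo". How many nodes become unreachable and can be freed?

4

A node on "shfifcvo"'s path can go only if nothing else ends at it or branches off below it.
The suffix "fcvo" (4 nodes) is used only by "shfifcvo"; the node for "shfi" still has the child "m", so pruning stops there.
Nodes removed: 4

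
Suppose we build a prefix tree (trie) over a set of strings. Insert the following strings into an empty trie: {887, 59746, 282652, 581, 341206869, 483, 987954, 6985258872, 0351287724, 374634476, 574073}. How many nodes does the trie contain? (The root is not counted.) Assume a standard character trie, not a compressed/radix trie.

For each word, the new-node count is its length minus the longest prefix already in the trie:
  "887" → 3 new (8, 8, 7)
  "59746" → 5 new (5, 9, 7, 4, 6)
  "282652" → 6 new (2, 8, 2, 6, 5, 2)
  "581" → prefix "5" already present; 2 new (8, 1)
  "341206869" → 9 new (3, 4, 1, 2, 0, 6, 8, 6, 9)
  "483" → 3 new (4, 8, 3)
  "987954" → 6 new (9, 8, 7, 9, 5, 4)
  "6985258872" → 10 new (6, 9, 8, 5, 2, 5, 8, 8, 7, 2)
  "0351287724" → 10 new (0, 3, 5, 1, 2, 8, 7, 7, 2, 4)
  "374634476" → prefix "3" already present; 8 new (7, 4, 6, 3, 4, 4, 7, 6)
  "574073" → prefix "5" already present; 5 new (7, 4, 0, 7, 3)
Total nodes = 3 + 5 + 6 + 2 + 9 + 3 + 6 + 10 + 10 + 8 + 5 = 67

67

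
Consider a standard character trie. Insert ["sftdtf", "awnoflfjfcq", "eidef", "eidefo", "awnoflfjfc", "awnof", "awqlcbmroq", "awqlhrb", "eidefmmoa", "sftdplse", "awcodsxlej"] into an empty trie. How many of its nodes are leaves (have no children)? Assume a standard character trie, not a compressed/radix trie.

Leaves are exactly the stored words that no other stored word extends.
Those words: "awcodsxlej", "awnoflfjfcq", "awqlcbmroq", "awqlhrb", "eidefmmoa", "eidefo", "sftdplse", "sftdtf"
Leaf count: 8

8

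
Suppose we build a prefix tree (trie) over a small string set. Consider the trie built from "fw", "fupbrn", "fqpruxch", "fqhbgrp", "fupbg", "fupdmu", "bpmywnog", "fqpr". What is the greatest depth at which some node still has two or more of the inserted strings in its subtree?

Equivalently: take the maximum, over all pairs, of their longest common prefix length.
e.g. "fqpr" and "fqpruxch" share the prefix "fqpr" of length 4; no pair shares a longer one.
Longest shared-prefix length: 4

4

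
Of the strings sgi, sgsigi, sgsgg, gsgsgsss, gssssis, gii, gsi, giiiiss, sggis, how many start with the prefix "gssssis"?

Filter for entries beginning with "gssssis":
Words under "gssssis": gssssis
Count: 1

1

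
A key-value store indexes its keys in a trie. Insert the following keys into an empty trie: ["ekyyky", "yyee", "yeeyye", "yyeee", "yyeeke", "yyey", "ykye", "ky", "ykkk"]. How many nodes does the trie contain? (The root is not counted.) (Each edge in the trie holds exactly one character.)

26

Insert word by word; a character creates a node only if that edge doesn't already exist:
  "ekyyky" → 6 new (e, k, y, y, k, y)
  "yyee" → 4 new (y, y, e, e)
  "yeeyye" → prefix "y" already present; 5 new (e, e, y, y, e)
  "yyeee" → prefix "yyee" already present; 1 new (e)
  "yyeeke" → prefix "yyee" already present; 2 new (k, e)
  "yyey" → prefix "yye" already present; 1 new (y)
  "ykye" → prefix "y" already present; 3 new (k, y, e)
  "ky" → 2 new (k, y)
  "ykkk" → prefix "yk" already present; 2 new (k, k)
Total nodes = 6 + 4 + 5 + 1 + 2 + 1 + 3 + 2 + 2 = 26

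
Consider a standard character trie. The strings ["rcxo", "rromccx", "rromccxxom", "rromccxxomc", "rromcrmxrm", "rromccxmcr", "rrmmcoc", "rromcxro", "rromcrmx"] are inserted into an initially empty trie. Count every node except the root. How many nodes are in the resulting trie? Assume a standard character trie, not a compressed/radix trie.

For each word, the new-node count is its length minus the longest prefix already in the trie:
  "rcxo" → 4 new (r, c, x, o)
  "rromccx" → prefix "r" already present; 6 new (r, o, m, c, c, x)
  "rromccxxom" → prefix "rromccx" already present; 3 new (x, o, m)
  "rromccxxomc" → prefix "rromccxxom" already present; 1 new (c)
  "rromcrmxrm" → prefix "rromc" already present; 5 new (r, m, x, r, m)
  "rromccxmcr" → prefix "rromccx" already present; 3 new (m, c, r)
  "rrmmcoc" → prefix "rr" already present; 5 new (m, m, c, o, c)
  "rromcxro" → prefix "rromc" already present; 3 new (x, r, o)
  "rromcrmx" → prefix "rromcrmx" already present; 0 new (none)
Total nodes = 4 + 6 + 3 + 1 + 5 + 3 + 5 + 3 + 0 = 30

30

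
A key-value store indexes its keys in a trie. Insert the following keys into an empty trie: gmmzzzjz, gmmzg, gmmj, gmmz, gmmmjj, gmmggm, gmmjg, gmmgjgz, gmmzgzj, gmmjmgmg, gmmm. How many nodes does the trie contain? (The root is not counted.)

26

Trie structure (* marks end of a word):
(root)
└─ g
   └─ m
      └─ m
         ├─ g
         │  ├─ g
         │  │  └─ m *
         │  └─ j
         │     └─ g
         │        └─ z *
         ├─ j *
         │  ├─ g *
         │  └─ m
         │     └─ g
         │        └─ m
         │           └─ g *
         ├─ m *
         │  └─ j
         │     └─ j *
         └─ z *
            ├─ g *
            │  └─ z
            │     └─ j *
            └─ z
               └─ z
                  └─ j
                     └─ z *
Counting every labelled node above: 26.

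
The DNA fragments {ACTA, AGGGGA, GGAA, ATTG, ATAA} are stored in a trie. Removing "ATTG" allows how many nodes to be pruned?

2

After clearing the end-marker at "ATTG", prune upward until reaching a node still needed by another word.
The suffix "TG" (2 nodes) is used only by "ATTG"; the node for "AT" still has the child "A", so pruning stops there.
Nodes removed: 2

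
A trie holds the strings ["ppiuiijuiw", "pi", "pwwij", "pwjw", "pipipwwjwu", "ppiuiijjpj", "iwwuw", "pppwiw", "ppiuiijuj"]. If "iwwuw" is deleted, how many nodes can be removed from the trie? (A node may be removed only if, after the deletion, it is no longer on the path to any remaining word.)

A node on "iwwuw"'s path can go only if nothing else ends at it or branches off below it.
No other word shares any prefix with "iwwuw", so all 5 of its nodes go.
Nodes removed: 5

5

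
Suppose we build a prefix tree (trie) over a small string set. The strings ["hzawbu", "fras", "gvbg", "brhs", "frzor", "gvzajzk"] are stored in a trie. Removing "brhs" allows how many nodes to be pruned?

4

A node on "brhs"'s path can go only if nothing else ends at it or branches off below it.
No other word shares any prefix with "brhs", so all 4 of its nodes go.
Nodes removed: 4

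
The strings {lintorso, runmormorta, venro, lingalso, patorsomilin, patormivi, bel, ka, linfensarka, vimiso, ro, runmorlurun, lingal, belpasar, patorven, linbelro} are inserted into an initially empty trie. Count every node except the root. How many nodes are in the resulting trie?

82

Count nodes per top-level branch (shared prefixes stored once):
  'b'-branch (bel, belpasar): 8 nodes
  'k'-branch (ka): 2 nodes
  'l'-branch (linbelro, linfensarka, lingal, lingalso, lintorso): 26 nodes
  'p'-branch (patormivi, patorsomilin, patorven): 19 nodes
  'r'-branch (ro, runmorlurun, runmormorta): 17 nodes
  'v'-branch (venro, vimiso): 10 nodes
Sum: 82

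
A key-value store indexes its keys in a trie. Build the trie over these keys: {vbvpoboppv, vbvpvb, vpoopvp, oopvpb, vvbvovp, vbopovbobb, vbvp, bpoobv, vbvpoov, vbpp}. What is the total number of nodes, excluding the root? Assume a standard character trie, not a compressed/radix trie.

Insert word by word; a character creates a node only if that edge doesn't already exist:
  "vbvpoboppv" → 10 new (v, b, v, p, o, b, o, p, p, v)
  "vbvpvb" → prefix "vbvp" already present; 2 new (v, b)
  "vpoopvp" → prefix "v" already present; 6 new (p, o, o, p, v, p)
  "oopvpb" → 6 new (o, o, p, v, p, b)
  "vvbvovp" → prefix "v" already present; 6 new (v, b, v, o, v, p)
  "vbopovbobb" → prefix "vb" already present; 8 new (o, p, o, v, b, o, b, b)
  "vbvp" → prefix "vbvp" already present; 0 new (none)
  "bpoobv" → 6 new (b, p, o, o, b, v)
  "vbvpoov" → prefix "vbvpo" already present; 2 new (o, v)
  "vbpp" → prefix "vb" already present; 2 new (p, p)
Total nodes = 10 + 2 + 6 + 6 + 6 + 8 + 0 + 6 + 2 + 2 = 48

48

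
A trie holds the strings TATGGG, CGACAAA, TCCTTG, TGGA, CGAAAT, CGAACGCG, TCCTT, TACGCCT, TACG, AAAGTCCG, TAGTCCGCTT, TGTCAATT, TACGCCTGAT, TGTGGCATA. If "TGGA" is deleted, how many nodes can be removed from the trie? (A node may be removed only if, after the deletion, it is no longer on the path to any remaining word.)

After clearing the end-marker at "TGGA", prune upward until reaching a node still needed by another word.
The suffix "GA" (2 nodes) is used only by "TGGA"; the node for "TG" still has the child "T", so pruning stops there.
Nodes removed: 2

2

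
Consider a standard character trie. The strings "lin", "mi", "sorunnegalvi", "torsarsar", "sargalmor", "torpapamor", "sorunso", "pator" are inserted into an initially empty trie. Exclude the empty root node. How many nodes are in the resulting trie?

Trace insertions, counting only characters that open a new branch:
  "lin" → 3 new (l, i, n)
  "mi" → 2 new (m, i)
  "sorunnegalvi" → 12 new (s, o, r, u, n, n, e, g, a, l, v, i)
  "torsarsar" → 9 new (t, o, r, s, a, r, s, a, r)
  "sargalmor" → prefix "s" already present; 8 new (a, r, g, a, l, m, o, r)
  "torpapamor" → prefix "tor" already present; 7 new (p, a, p, a, m, o, r)
  "sorunso" → prefix "sorun" already present; 2 new (s, o)
  "pator" → 5 new (p, a, t, o, r)
Total nodes = 3 + 2 + 12 + 9 + 8 + 7 + 2 + 5 = 48

48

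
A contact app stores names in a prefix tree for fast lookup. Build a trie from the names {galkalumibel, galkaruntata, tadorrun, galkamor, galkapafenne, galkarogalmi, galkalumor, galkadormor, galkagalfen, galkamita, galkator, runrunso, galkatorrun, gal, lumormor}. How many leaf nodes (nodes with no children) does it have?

13

Leaves are exactly the stored words that no other stored word extends.
Those words: "galkadormor", "galkagalfen", "galkalumibel", "galkalumor", "galkamita", "galkamor", "galkapafenne", "galkarogalmi", "galkaruntata", "galkatorrun", "lumormor", "runrunso", "tadorrun"
Leaf count: 13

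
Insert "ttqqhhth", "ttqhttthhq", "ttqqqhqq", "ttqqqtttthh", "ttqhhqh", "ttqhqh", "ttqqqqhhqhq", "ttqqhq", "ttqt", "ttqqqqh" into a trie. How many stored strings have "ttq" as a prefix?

10

Filter for entries beginning with "ttq":
Matches: "ttqhhqh", "ttqhqh", "ttqhttthhq", "ttqqhhth", "ttqqhq", "ttqqqhqq", "ttqqqqh", "ttqqqqhhqhq", "ttqqqtttthh", "ttqt"
Count: 10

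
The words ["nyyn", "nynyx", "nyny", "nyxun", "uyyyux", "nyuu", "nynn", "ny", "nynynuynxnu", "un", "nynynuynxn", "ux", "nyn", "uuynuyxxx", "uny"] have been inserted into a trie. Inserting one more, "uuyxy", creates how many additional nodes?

Walking "uuyxy" from the root, the first 3 characters ("uuy") follow existing edges; "x" is the first miss.
New nodes needed: |"uuyxy"| − 3 = 5 − 3 = 2.

2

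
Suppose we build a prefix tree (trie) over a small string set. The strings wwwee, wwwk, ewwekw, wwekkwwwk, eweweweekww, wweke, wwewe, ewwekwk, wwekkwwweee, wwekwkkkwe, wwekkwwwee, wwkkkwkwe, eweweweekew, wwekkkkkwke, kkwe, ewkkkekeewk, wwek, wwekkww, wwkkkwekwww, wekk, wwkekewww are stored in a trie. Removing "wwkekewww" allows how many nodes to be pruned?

6

After clearing the end-marker at "wwkekewww", prune upward until reaching a node still needed by another word.
The suffix "ekewww" (6 nodes) is used only by "wwkekewww"; the node for "wwk" still has the child "k", so pruning stops there.
Nodes removed: 6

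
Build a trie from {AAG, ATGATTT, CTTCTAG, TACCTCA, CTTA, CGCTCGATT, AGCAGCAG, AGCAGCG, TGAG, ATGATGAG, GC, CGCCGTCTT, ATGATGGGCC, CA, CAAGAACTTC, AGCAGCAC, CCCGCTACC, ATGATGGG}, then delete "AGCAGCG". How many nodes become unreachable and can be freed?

Walk "AGCAGCG" from the leaf back toward the root, removing each node that no remaining word uses.
The suffix "G" (1 node) is used only by "AGCAGCG"; the node for "AGCAGC" still has the child "A", so pruning stops there.
Nodes removed: 1

1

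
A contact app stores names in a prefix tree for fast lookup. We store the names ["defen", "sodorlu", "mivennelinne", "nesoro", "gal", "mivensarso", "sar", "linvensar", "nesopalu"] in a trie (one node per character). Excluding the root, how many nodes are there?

Trace insertions, counting only characters that open a new branch:
  "defen" → 5 new (d, e, f, e, n)
  "sodorlu" → 7 new (s, o, d, o, r, l, u)
  "mivennelinne" → 12 new (m, i, v, e, n, n, e, l, i, n, n, e)
  "nesoro" → 6 new (n, e, s, o, r, o)
  "gal" → 3 new (g, a, l)
  "mivensarso" → prefix "miven" already present; 5 new (s, a, r, s, o)
  "sar" → prefix "s" already present; 2 new (a, r)
  "linvensar" → 9 new (l, i, n, v, e, n, s, a, r)
  "nesopalu" → prefix "neso" already present; 4 new (p, a, l, u)
Total nodes = 5 + 7 + 12 + 6 + 3 + 5 + 2 + 9 + 4 = 53

53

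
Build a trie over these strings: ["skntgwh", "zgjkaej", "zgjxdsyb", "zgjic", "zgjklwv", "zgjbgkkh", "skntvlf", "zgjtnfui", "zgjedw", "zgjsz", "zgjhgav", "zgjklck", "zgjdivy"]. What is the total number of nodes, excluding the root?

For each word, the new-node count is its length minus the longest prefix already in the trie:
  "skntgwh" → 7 new (s, k, n, t, g, w, h)
  "zgjkaej" → 7 new (z, g, j, k, a, e, j)
  "zgjxdsyb" → prefix "zgj" already present; 5 new (x, d, s, y, b)
  "zgjic" → prefix "zgj" already present; 2 new (i, c)
  "zgjklwv" → prefix "zgjk" already present; 3 new (l, w, v)
  "zgjbgkkh" → prefix "zgj" already present; 5 new (b, g, k, k, h)
  "skntvlf" → prefix "sknt" already present; 3 new (v, l, f)
  "zgjtnfui" → prefix "zgj" already present; 5 new (t, n, f, u, i)
  "zgjedw" → prefix "zgj" already present; 3 new (e, d, w)
  "zgjsz" → prefix "zgj" already present; 2 new (s, z)
  "zgjhgav" → prefix "zgj" already present; 4 new (h, g, a, v)
  "zgjklck" → prefix "zgjkl" already present; 2 new (c, k)
  "zgjdivy" → prefix "zgj" already present; 4 new (d, i, v, y)
Total nodes = 7 + 7 + 5 + 2 + 3 + 5 + 3 + 5 + 3 + 2 + 4 + 2 + 4 = 52

52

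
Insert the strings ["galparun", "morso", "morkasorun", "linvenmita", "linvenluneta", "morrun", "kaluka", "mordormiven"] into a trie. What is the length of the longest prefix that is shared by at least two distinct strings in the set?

6

The deepest shared node is where two words last agree before diverging.
e.g. "linvenluneta" and "linvenmita" share the prefix "linven" of length 6; no pair shares a longer one.
Longest shared-prefix length: 6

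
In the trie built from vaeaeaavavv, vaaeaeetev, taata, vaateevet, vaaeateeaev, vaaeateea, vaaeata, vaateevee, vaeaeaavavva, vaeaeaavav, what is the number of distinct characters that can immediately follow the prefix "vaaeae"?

1

Walk "vaaeae" from the root, arriving at one node.
Distinct next characters after "vaaeae": e.
That node has 1 child edge.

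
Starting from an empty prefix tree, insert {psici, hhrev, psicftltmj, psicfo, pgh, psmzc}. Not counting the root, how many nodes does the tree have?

Count nodes per top-level branch (shared prefixes stored once):
  'h'-branch (hhrev): 5 nodes
  'p'-branch (pgh, psicfo, psicftltmj, psici, psmzc): 17 nodes
Sum: 22

22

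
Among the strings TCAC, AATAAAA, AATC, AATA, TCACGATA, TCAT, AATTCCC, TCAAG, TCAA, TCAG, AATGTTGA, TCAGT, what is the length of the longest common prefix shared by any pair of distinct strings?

4

The deepest shared node is where two words last agree before diverging.
e.g. "AATA" and "AATAAAA" share the prefix "AATA" of length 4; no pair shares a longer one.
Longest shared-prefix length: 4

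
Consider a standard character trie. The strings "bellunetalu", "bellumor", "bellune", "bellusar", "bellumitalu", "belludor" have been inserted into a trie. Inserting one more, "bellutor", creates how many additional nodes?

"bellu" is already a path in the trie; the remaining "tor" must be added.
Each of the 3 remaining characters creates one node.

3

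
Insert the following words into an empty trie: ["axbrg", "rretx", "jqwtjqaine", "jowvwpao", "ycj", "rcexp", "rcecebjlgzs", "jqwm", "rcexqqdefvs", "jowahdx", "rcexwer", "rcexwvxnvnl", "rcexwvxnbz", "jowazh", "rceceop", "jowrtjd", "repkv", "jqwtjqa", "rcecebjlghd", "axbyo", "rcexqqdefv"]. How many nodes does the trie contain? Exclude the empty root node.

81

Trace insertions, counting only characters that open a new branch:
  "axbrg" → 5 new (a, x, b, r, g)
  "rretx" → 5 new (r, r, e, t, x)
  "jqwtjqaine" → 10 new (j, q, w, t, j, q, a, i, n, e)
  "jowvwpao" → prefix "j" already present; 7 new (o, w, v, w, p, a, o)
  "ycj" → 3 new (y, c, j)
  "rcexp" → prefix "r" already present; 4 new (c, e, x, p)
  "rcecebjlgzs" → prefix "rce" already present; 8 new (c, e, b, j, l, g, z, s)
  "jqwm" → prefix "jqw" already present; 1 new (m)
  "rcexqqdefvs" → prefix "rcex" already present; 7 new (q, q, d, e, f, v, s)
  "jowahdx" → prefix "jow" already present; 4 new (a, h, d, x)
  "rcexwer" → prefix "rcex" already present; 3 new (w, e, r)
  "rcexwvxnvnl" → prefix "rcexw" already present; 6 new (v, x, n, v, n, l)
  "rcexwvxnbz" → prefix "rcexwvxn" already present; 2 new (b, z)
  "jowazh" → prefix "jowa" already present; 2 new (z, h)
  "rceceop" → prefix "rcece" already present; 2 new (o, p)
  "jowrtjd" → prefix "jow" already present; 4 new (r, t, j, d)
  "repkv" → prefix "r" already present; 4 new (e, p, k, v)
  "jqwtjqa" → prefix "jqwtjqa" already present; 0 new (none)
  "rcecebjlghd" → prefix "rcecebjlg" already present; 2 new (h, d)
  "axbyo" → prefix "axb" already present; 2 new (y, o)
  "rcexqqdefv" → prefix "rcexqqdefv" already present; 0 new (none)
Total nodes = 5 + 5 + 10 + 7 + 3 + 4 + 8 + 1 + 7 + 4 + 3 + 6 + 2 + 2 + 2 + 4 + 4 + 0 + 2 + 2 + 0 = 81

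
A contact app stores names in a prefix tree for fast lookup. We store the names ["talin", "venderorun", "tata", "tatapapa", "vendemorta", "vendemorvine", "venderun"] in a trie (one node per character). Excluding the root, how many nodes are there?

32

For each word, the new-node count is its length minus the longest prefix already in the trie:
  "talin" → 5 new (t, a, l, i, n)
  "venderorun" → 10 new (v, e, n, d, e, r, o, r, u, n)
  "tata" → prefix "ta" already present; 2 new (t, a)
  "tatapapa" → prefix "tata" already present; 4 new (p, a, p, a)
  "vendemorta" → prefix "vende" already present; 5 new (m, o, r, t, a)
  "vendemorvine" → prefix "vendemor" already present; 4 new (v, i, n, e)
  "venderun" → prefix "vender" already present; 2 new (u, n)
Total nodes = 5 + 10 + 2 + 4 + 5 + 4 + 2 = 32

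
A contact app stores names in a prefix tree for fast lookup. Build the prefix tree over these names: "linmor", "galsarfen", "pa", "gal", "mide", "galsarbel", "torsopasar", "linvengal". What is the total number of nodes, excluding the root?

Insert word by word; a character creates a node only if that edge doesn't already exist:
  "linmor" → 6 new (l, i, n, m, o, r)
  "galsarfen" → 9 new (g, a, l, s, a, r, f, e, n)
  "pa" → 2 new (p, a)
  "gal" → prefix "gal" already present; 0 new (none)
  "mide" → 4 new (m, i, d, e)
  "galsarbel" → prefix "galsar" already present; 3 new (b, e, l)
  "torsopasar" → 10 new (t, o, r, s, o, p, a, s, a, r)
  "linvengal" → prefix "lin" already present; 6 new (v, e, n, g, a, l)
Total nodes = 6 + 9 + 2 + 0 + 4 + 3 + 10 + 6 = 40

40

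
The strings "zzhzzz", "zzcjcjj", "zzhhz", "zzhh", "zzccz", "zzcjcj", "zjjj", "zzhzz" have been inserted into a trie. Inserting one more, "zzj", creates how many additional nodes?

Walking "zzj" from the root, the first 2 characters ("zz") follow existing edges; "j" is the first miss.
New nodes needed: |"zzj"| − 2 = 3 − 2 = 1.

1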